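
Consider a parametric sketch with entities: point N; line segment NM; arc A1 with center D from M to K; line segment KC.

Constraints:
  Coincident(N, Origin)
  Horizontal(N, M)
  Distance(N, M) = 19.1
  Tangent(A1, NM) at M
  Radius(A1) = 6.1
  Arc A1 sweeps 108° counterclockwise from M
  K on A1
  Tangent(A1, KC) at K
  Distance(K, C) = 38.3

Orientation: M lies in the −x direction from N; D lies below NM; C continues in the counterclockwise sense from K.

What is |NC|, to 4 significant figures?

46.29

N is at the origin; N and M share the same y with |NM| = 19.1 and M on the −x side, so M = (-19.10, 0.000). Tangency of A1 to NM means the radius DM is perpendicular to NM, so D = M + (0, -6.1) = (-19.10, -6.100). On A1, M sits at bearing 90° from D; a 108° counterclockwise sweep puts K at bearing 198°, so K = D + 6.1·(cos 198°, sin 198°) = (-24.90, -7.985). Since A1 is tangent to KC there, DK ⟂ KC, so KC runs along (−sin 198°, cos 198°); with |KC| = 38.3, C = (-13.07, -44.41). Then |NC| = |C − N| = 46.29.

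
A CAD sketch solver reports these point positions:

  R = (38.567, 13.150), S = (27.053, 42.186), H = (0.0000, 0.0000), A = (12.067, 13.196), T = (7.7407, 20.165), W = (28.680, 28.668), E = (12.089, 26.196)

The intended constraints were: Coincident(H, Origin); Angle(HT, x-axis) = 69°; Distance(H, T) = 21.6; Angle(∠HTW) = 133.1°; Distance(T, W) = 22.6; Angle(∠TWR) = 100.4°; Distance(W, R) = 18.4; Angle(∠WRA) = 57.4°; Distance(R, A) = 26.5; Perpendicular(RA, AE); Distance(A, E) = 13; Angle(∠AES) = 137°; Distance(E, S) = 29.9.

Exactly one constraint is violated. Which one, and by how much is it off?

Distance(E, S) = 29.9 — off by 8.00.

H = (0.00, 0.00) ✓; HT at 69.00° ✓; |HT| = 21.60 ✓; ∠HTW = 133.1° ✓; |TW| = 22.60 ✓; ∠TWR = 100.4° ✓; |WR| = 18.40 ✓; ∠WRA = 57.40° ✓; |RA| = 26.50 ✓; ∠(RA, AE) = 90.00° ✓; |AE| = 13.00 ✓; ∠AES = 137.0° ✓; |ES| = 21.90 ✗.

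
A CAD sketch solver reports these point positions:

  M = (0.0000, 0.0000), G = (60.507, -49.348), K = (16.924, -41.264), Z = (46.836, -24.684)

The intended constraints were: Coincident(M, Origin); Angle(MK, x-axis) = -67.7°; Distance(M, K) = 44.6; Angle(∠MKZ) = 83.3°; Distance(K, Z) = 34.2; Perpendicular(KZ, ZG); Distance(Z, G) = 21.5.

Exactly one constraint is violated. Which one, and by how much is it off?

Distance(Z, G) = 21.5 — off by 6.70.

M = (0.00, 0.00) ✓; MK at -67.70° ✓; |MK| = 44.60 ✓; ∠MKZ = 83.30° ✓; |KZ| = 34.20 ✓; ∠(KZ, ZG) = 90.00° ✓; |ZG| = 28.20 ✗.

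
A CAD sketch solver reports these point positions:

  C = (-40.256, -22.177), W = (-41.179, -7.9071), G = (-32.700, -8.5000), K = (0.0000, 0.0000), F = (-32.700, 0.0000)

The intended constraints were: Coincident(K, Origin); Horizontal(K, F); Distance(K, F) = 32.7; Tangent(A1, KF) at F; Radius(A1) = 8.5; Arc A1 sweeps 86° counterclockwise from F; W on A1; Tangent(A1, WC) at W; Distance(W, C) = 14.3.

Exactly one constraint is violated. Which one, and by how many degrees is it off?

Tangent(A1, WC) at W — off by 7.70°.

K = (0.00, 0.00) ✓; K.y = 0.00, F.y = 0.00 ✓; |KF| = 32.70 ✓; ∠(GF, FK) = 90.00° ✓; |GF| = 8.500 ✓; bearing(G→W) − bearing(G→F) = 86.00° ✓; |GW| = 8.500 ✓; ∠(GW, WC) = 82.30° ✗; |WC| = 14.30 ✓.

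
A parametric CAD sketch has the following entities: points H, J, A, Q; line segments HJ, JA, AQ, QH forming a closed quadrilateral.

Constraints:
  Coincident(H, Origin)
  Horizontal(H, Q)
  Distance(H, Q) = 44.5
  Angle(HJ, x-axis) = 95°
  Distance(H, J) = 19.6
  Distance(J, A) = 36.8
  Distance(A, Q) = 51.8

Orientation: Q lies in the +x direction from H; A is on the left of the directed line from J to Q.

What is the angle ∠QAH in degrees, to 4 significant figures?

50.65°

Checks: HJ at 95.00° ✓; |JA| = 36.80 ✓; |AQ| = 51.80 ✓.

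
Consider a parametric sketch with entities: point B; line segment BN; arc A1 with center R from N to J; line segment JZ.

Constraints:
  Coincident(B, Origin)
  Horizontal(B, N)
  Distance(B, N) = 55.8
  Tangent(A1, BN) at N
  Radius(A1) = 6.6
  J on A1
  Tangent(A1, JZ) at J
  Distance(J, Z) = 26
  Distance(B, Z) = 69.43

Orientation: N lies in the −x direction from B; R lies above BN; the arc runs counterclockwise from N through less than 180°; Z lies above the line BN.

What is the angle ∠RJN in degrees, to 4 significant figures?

32.13°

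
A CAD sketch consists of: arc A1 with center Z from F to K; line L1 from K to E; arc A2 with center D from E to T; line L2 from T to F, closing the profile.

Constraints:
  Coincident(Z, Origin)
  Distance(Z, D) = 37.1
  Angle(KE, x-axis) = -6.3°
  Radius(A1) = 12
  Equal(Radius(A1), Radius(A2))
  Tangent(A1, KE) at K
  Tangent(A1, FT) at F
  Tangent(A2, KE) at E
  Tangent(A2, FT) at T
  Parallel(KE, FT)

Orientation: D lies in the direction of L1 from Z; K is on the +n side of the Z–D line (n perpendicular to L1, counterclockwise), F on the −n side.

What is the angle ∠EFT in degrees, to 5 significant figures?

32.899°

The slot axis is L1's direction at -6.3°, so u = (cos -6.3°, sin -6.3°) = (0.99396, -0.10973) and n = (−sin -6.3°, cos -6.3°) = (0.10973, 0.99396). Z is at the origin and D lies 37.1 along u from Z, so D = 37.1·u = (36.876, -4.0711). Tangency of A1 to both parallel lines with radius 12.0 puts K and F at Z ± 12.0·n: K = (1.3168, 11.928), F = (-1.3168, -11.928). Equal radii place E and T the same way about D: E = D + 12.0·n = (38.193, 7.8564), T = D − 12.0·n = (35.559, -15.999). Then cos ∠EFT = FE·FT / (|FE||FT|), giving 32.899°.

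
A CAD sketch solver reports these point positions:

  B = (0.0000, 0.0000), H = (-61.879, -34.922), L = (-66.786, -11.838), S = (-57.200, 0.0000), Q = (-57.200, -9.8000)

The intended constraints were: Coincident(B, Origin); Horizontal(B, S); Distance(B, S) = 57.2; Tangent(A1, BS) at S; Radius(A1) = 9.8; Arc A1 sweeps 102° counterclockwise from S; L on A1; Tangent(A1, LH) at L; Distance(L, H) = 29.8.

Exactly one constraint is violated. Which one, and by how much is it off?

Distance(L, H) = 29.8 — off by 6.20.

B = (0.00, 0.00) ✓; B.y = 0.00, S.y = 0.00 ✓; |BS| = 57.20 ✓; ∠(QS, SB) = 90.00° ✓; |QS| = 9.800 ✓; bearing(Q→L) − bearing(Q→S) = 102.0° ✓; |QL| = 9.800 ✓; ∠(QL, LH) = 90.00° ✓; |LH| = 23.60 ✗.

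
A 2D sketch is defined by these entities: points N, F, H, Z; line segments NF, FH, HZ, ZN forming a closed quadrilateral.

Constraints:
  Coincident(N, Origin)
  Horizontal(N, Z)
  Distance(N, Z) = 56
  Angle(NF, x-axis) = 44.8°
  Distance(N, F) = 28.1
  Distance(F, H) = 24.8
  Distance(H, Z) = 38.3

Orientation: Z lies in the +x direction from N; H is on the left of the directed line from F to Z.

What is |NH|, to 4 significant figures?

52.77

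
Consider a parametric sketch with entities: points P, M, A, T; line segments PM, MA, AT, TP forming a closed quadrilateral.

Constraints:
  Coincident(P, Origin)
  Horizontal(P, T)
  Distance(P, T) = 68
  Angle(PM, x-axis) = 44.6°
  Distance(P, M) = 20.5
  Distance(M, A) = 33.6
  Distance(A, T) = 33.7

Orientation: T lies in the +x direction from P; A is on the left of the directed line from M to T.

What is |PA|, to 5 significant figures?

52.904

P is at the origin; P and T share the same y with |PT| = 68.0 and T in +x, so T = (68.0, 0). PM runs at 44.6° with |PM| = 20.5, so M = (14.597, 14.394). A is determined by |MA| = 33.6 and |AT| = 33.7 together: it lies at the intersection of circle(M, 33.6) and circle(T, 33.7). With |MT| = 55.309, the foot of the radical line on MT is 27.594 from M and the perpendicular offset is √(33.6² − 27.594²) = 19.171. Taking the left-of-MT solution: A = (46.229, 25.724).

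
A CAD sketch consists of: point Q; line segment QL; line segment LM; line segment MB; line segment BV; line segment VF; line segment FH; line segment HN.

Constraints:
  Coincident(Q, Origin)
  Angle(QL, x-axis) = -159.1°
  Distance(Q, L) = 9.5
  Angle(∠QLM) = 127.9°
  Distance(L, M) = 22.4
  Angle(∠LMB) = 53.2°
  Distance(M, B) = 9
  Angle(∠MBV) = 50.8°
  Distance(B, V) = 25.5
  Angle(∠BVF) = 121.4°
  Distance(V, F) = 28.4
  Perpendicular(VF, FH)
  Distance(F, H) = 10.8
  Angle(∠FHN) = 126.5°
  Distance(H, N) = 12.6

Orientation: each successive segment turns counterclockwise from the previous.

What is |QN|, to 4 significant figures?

49.43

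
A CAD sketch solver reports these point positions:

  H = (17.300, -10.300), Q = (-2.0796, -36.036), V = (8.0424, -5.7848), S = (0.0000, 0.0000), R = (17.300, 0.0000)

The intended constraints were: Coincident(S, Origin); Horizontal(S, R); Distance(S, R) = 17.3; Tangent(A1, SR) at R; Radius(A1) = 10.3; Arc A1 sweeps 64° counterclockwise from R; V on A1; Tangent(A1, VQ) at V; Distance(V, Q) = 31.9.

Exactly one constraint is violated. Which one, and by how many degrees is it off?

Tangent(A1, VQ) at V — off by 7.50°.

S = (0.00, 0.00) ✓; S.y = 0.00, R.y = 0.00 ✓; |SR| = 17.30 ✓; ∠(HR, RS) = 90.00° ✓; |HR| = 10.30 ✓; bearing(H→V) − bearing(H→R) = 64.00° ✓; |HV| = 10.30 ✓; ∠(HV, VQ) = 82.50° ✗; |VQ| = 31.90 ✓.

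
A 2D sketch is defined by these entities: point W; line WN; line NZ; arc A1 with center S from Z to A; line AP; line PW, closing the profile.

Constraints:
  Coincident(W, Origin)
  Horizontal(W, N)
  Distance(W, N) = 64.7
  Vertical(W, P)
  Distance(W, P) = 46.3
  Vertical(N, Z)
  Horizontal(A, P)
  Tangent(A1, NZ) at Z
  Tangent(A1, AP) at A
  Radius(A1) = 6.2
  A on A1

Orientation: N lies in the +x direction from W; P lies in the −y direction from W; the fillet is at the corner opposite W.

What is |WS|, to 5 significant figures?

70.924

W is at the origin; W and N share the same y with |WN| = 64.7 and N on the +x side, so N = (64.700, 0.0000). WP is vertical with |WP| = 46.3 and P on the −y side, so P = (0.0000, -46.300). The virtual corner opposite W is at (64.700, -46.300). The tangent condition forces SZ to be normal to NZ and A1 meets AP tangentially, so SA is at right angles to AP, with radius 6.2, so the center S sits 6.2 in from both sides at S = (58.500, -40.100). Then |WS| = |S − W| = 70.924.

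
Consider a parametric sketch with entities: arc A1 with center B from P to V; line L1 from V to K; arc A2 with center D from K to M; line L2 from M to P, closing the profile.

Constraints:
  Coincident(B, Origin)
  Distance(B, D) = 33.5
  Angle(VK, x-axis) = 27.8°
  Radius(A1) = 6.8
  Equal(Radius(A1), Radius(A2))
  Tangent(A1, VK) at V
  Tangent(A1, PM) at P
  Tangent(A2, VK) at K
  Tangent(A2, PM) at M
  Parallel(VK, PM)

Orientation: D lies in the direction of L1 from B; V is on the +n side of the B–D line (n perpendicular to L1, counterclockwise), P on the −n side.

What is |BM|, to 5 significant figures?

34.183

Tangency of A1 to both parallel lines with radius 6.8 puts V and P at B ± 6.8·n: V = (-3.1714, 6.0152), P = (3.1714, -6.0152). Equal radii place K and M the same way about D: K = D + 6.8·n = (26.462, 21.639), M = D − 6.8·n = (32.805, 9.6088). Then |BM| = |M − B| = 34.183.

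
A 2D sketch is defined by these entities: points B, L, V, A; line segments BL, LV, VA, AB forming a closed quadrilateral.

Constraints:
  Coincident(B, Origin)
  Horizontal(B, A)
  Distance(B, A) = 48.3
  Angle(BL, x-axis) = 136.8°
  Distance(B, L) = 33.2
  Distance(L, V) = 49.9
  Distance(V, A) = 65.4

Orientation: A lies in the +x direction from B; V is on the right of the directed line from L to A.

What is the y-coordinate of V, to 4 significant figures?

-25.63

Checks: |LV| = 49.90 ✓; |VA| = 65.40 ✓.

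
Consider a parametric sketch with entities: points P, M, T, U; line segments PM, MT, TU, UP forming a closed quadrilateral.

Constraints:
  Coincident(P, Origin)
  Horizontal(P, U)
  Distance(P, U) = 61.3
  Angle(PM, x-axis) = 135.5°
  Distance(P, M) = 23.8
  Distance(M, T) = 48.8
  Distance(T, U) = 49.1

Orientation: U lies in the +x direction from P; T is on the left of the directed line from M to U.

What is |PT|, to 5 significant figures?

45.482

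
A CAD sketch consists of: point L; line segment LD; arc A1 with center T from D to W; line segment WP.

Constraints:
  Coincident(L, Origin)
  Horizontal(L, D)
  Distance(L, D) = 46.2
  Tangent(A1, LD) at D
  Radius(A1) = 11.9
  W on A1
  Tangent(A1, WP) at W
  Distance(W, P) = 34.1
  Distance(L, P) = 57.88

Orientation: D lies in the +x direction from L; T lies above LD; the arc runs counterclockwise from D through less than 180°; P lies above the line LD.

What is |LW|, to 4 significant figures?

58.84

L is at the origin; LD is horizontal with |LD| = 46.2 and D on the +x side, so D = (46.20, 0.000). Tangency of A1 to LD means the radius TD is perpendicular to LD, so T = D + (0, 11.9) = (46.20, 11.90). Since TW ⟂ WP (tangency), |TP| = √(11.9² + 34.1²) = 36.12 regardless of where W sits on A1. So P lies on both circle(L, 57.88) and circle(T, 36.12); the above-LD intersection is P = (34.87, 46.19). W is the foot of the tangent from P: W = (55.64, 19.15).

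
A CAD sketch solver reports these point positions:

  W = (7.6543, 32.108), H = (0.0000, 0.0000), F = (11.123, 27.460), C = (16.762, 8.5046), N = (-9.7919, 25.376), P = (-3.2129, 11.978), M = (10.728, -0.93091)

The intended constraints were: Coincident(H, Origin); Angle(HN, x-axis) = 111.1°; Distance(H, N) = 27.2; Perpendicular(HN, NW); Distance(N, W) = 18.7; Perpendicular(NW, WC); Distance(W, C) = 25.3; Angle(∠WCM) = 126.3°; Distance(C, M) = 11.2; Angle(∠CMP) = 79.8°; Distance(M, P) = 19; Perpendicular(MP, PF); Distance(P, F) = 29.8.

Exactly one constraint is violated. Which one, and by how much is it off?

Distance(P, F) = 29.8 — off by 8.70.

H = (0.00, 0.00) ✓; HN at 111.1° ✓; |HN| = 27.20 ✓; ∠(HN, NW) = 90.00° ✓; |NW| = 18.70 ✓; ∠(NW, WC) = 90.00° ✓; |WC| = 25.30 ✓; ∠WCM = 126.3° ✓; |CM| = 11.20 ✓; ∠CMP = 79.80° ✓; |MP| = 19.00 ✓; ∠(MP, PF) = 90.00° ✓; |PF| = 21.10 ✗.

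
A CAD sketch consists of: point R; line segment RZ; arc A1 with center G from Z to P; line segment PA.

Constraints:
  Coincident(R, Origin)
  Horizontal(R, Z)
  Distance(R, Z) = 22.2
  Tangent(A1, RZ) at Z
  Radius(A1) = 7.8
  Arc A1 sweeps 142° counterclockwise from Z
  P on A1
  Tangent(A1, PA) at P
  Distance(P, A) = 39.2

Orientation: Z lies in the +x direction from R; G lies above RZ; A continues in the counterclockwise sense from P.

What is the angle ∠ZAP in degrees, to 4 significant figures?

17.59°

R is at the origin; R and Z share the same y with |RZ| = 22.2 and Z on the +x side, so Z = (22.20, 0.000). A1 meets RZ tangentially, so GZ is at right angles to RZ, so G = Z + (0, 7.8) = (22.20, 7.800). On A1, Z sits at bearing -90° from G; a 142° counterclockwise sweep puts P at bearing 52°, so P = G + 7.8·(cos 52°, sin 52°) = (27.00, 13.95). Since A1 is tangent to PA there, GP ⟂ PA, so PA runs along (−sin 52°, cos 52°); with |PA| = 39.2, A = (-3.888, 38.08). Then cos ∠ZAP = AZ·AP / (|AZ||AP|), giving 17.59°.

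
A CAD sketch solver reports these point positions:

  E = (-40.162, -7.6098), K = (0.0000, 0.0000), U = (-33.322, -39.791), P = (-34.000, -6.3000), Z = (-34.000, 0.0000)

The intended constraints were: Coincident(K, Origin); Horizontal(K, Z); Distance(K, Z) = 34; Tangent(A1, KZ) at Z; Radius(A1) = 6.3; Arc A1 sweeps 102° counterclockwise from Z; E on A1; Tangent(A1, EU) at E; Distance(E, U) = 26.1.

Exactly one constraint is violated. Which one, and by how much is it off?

Distance(E, U) = 26.1 — off by 6.80.

K = (0.00, 0.00) ✓; K.y = 0.00, Z.y = 0.00 ✓; |KZ| = 34.00 ✓; ∠(PZ, ZK) = 90.00° ✓; |PZ| = 6.300 ✓; bearing(P→E) − bearing(P→Z) = 102.0° ✓; |PE| = 6.300 ✓; ∠(PE, EU) = 90.00° ✓; |EU| = 32.90 ✗.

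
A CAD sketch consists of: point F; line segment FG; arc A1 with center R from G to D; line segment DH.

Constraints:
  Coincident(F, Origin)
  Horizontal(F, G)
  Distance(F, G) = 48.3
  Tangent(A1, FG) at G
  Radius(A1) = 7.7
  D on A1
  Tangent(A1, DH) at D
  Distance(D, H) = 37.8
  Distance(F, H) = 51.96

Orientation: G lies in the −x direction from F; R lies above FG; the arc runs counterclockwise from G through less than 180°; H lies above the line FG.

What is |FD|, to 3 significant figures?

41.3

Checks: F.y = 0.00, G.y = 0.00 ✓; |FG| = 48.30 ✓; |RD| = 7.700 ✓; ∠(RD, DH) = 90.00° ✓; |DH| = 37.80 ✓; |FH| = 51.96 ✓.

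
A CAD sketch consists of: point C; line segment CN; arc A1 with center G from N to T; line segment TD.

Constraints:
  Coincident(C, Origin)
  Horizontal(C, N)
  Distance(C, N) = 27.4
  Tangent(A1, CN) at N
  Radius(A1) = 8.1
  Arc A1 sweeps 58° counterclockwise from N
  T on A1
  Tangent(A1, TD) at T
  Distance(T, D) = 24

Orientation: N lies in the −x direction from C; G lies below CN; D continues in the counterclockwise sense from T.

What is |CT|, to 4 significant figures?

34.48

Tangency of A1 to CN means the radius GN is perpendicular to CN, so G = N + (0, -8.1) = (-27.40, -8.100). On A1, N sits at bearing 90° from G; a 58° counterclockwise sweep puts T at bearing 148°, so T = G + 8.1·(cos 148°, sin 148°) = (-34.27, -3.808). Then |CT| = |T − C| = 34.48.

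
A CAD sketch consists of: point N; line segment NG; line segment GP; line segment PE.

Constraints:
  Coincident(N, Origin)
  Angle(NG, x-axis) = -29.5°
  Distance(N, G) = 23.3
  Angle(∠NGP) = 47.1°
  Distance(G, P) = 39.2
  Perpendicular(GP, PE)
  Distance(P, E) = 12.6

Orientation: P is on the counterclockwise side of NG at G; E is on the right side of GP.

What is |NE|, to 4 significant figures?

37.75

N is at the origin; NG runs at -29.5° with length 23.3, so G = 23.3·(cos -29.5°, sin -29.5°) = (20.28, -11.47). ∠NGP = 47.1°, so GP runs at -29.5° + (180° − 47.1°) = 103.4° from the x-axis; with |GP| = 39.2, P = G + 39.2·(cos 103.4°, sin 103.4°) = (11.19, 26.66). The perpendicularity gives PE at right angles to GP; with |PE| = 12.6 on the right of GP, E = P + 12.6·(0.9728, 0.2317) = (23.45, 29.58). Then |NE| = |E − N| = 37.75.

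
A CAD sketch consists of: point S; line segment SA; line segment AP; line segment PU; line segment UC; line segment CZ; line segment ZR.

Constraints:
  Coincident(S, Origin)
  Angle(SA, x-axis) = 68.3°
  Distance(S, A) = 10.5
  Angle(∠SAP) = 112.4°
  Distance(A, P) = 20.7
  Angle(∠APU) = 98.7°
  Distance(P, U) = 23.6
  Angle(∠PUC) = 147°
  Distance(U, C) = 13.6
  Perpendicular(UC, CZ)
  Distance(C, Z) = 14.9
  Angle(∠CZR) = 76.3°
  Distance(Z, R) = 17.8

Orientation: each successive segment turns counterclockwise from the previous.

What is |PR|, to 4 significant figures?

16.24

S is at the origin; SA runs at 68.3° with length 10.5, so A = (3.882, 9.756). ∠SAP = 112.4° gives AP at 135.9° from the x-axis; with |AP| = 20.7, P = (-10.98, 24.16). ∠APU = 98.7° gives PU at -142.8° from the x-axis; with |PU| = 23.6, U = (-29.78, 9.893). ∠PUC = 147.0° gives UC at -109.8° from the x-axis; with |UC| = 13.6, C = (-34.39, -2.903). UC ⟂ CZ, so CZ runs at -19.80°; with |CZ| = 14.9, Z = (-20.37, -7.950). ∠CZR = 76.3° gives ZR at 83.90° from the x-axis; with |ZR| = 17.8, R = (-18.48, 9.749). Then |PR| = |R − P| = 16.24.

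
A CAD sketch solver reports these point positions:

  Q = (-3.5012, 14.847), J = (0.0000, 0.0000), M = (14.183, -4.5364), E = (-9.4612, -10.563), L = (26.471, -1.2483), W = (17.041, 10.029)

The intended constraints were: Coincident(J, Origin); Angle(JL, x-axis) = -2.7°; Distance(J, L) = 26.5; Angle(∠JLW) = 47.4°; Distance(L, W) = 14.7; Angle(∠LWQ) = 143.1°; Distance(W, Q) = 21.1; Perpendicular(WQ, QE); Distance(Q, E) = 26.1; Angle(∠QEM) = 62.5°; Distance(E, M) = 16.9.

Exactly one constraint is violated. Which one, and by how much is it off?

Distance(E, M) = 16.9 — off by 7.50.

J = (0.00, 0.00) ✓; JL at -2.700° ✓; |JL| = 26.50 ✓; ∠JLW = 47.40° ✓; |LW| = 14.70 ✓; ∠LWQ = 143.1° ✓; |WQ| = 21.10 ✓; ∠(WQ, QE) = 90.00° ✓; |QE| = 26.10 ✓; ∠QEM = 62.50° ✓; |EM| = 24.40 ✗.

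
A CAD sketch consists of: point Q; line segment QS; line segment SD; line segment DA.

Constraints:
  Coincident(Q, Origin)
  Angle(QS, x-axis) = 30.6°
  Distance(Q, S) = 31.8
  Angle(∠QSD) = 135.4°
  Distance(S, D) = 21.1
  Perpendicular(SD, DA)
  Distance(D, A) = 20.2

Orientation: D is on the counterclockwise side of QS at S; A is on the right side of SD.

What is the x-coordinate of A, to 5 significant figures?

52.291

∠QSD = 135.4°, so SD runs at 30.6° + (180° − 135.4°) = 75.200° from the x-axis; with |SD| = 21.1, D = S + 21.1·(cos 75.200°, sin 75.200°) = (32.762, 36.587). SD is perpendicular to DA; with |DA| = 20.2 on the right of SD, A = D + 20.2·(0.96682, -0.25545) = (52.291, 31.427). So A.x = 52.291.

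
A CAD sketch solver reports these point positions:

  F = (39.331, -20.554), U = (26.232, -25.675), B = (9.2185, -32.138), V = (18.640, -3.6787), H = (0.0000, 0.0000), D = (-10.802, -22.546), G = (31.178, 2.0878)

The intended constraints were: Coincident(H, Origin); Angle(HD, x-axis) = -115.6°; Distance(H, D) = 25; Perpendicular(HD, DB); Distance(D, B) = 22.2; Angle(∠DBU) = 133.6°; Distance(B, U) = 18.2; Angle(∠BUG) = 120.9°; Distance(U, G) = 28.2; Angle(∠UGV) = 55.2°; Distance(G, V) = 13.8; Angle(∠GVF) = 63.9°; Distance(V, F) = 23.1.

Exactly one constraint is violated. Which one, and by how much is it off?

Distance(V, F) = 23.1 — off by 3.60.

H = (0.00, 0.00) ✓; HD at -115.6° ✓; |HD| = 25.00 ✓; ∠(HD, DB) = 90.00° ✓; |DB| = 22.20 ✓; ∠DBU = 133.6° ✓; |BU| = 18.20 ✓; ∠BUG = 120.9° ✓; |UG| = 28.20 ✓; ∠UGV = 55.20° ✓; |GV| = 13.80 ✓; ∠GVF = 63.90° ✓; |VF| = 26.70 ✗.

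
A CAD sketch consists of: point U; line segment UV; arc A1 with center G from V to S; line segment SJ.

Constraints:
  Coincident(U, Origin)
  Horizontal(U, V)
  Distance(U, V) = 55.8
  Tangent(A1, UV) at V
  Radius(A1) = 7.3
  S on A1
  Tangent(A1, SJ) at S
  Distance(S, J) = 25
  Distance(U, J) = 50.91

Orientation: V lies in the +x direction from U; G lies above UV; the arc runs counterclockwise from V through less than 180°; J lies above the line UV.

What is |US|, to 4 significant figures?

61.92

Checks: |GS| = 7.300 ✓; ∠(GS, SJ) = 90.00° ✓; |SJ| = 25.00 ✓; |UJ| = 50.91 ✓.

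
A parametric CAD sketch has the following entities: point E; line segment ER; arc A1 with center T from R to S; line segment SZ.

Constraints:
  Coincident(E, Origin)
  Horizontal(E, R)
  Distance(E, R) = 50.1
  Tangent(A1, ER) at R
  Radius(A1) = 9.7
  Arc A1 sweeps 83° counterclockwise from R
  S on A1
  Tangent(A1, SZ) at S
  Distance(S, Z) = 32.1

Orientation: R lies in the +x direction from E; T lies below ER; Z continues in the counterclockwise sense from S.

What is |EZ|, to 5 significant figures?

54.471

E is at the origin; ER is horizontal with |ER| = 50.1 and R on the +x side, so R = (50.100, 0.0000). Since A1 is tangent to ER there, TR ⟂ ER, so T = R + (0, -9.7) = (50.100, -9.7000). On A1, R sits at bearing 90° from T; an 83° counterclockwise sweep puts S at bearing 173°, so S = T + 9.7·(cos 173°, sin 173°) = (40.472, -8.5179). A1 meets SZ tangentially, so TS is at right angles to SZ, so SZ runs along (−sin 173°, cos 173°); with |SZ| = 32.1, Z = (36.560, -40.379). Then |EZ| = |Z − E| = 54.471.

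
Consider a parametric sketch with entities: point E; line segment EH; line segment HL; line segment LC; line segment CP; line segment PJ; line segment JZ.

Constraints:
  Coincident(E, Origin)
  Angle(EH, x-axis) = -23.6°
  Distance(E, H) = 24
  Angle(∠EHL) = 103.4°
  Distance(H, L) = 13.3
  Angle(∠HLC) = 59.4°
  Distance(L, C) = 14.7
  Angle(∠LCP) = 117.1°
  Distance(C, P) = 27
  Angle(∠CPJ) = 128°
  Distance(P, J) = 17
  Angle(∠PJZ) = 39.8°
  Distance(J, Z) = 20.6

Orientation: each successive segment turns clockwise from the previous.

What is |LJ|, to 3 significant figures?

44.2

∠LCP = 117.1° gives CP at 76.3° from the x-axis; with |CP| = 27.0, P = (14.9, 13.1). ∠CPJ = 128.0° gives PJ at 24.3° from the x-axis; with |PJ| = 17.0, J = (30.4, 20.1). Then |LJ| = |J − L| = 44.2.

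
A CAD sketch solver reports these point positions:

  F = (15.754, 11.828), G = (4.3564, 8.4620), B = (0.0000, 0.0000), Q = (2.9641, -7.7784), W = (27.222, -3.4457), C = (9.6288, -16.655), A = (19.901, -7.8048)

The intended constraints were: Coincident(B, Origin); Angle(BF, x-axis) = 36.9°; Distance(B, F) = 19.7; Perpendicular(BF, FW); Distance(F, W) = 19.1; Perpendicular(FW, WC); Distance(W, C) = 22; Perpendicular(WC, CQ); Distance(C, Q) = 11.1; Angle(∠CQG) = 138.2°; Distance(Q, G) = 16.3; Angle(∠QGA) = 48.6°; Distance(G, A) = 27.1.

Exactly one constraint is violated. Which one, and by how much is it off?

Distance(G, A) = 27.1 — off by 4.60.

B = (0.00, 0.00) ✓; BF at 36.90° ✓; |BF| = 19.70 ✓; ∠(BF, FW) = 90.00° ✓; |FW| = 19.10 ✓; ∠(FW, WC) = 90.00° ✓; |WC| = 22.00 ✓; ∠(WC, CQ) = 90.00° ✓; |CQ| = 11.10 ✓; ∠CQG = 138.2° ✓; |QG| = 16.30 ✓; ∠QGA = 48.60° ✓; |GA| = 22.50 ✗.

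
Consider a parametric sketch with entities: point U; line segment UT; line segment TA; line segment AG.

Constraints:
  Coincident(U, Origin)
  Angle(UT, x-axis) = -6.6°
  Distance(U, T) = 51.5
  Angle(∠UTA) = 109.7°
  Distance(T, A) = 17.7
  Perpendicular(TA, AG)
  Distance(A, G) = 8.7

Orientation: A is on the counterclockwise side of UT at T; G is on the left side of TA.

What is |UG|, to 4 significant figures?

53.03

U is at the origin; UT runs at -6.6° with length 51.5, so T = 51.5·(cos -6.6°, sin -6.6°) = (51.16, -5.919). ∠UTA = 109.7°, so TA runs at -6.6° + (180° − 109.7°) = 63.70° from the x-axis; with |TA| = 17.7, A = T + 17.7·(cos 63.70°, sin 63.70°) = (59.00, 9.949). TA is perpendicular to AG; with |AG| = 8.7 on the left of TA, G = A + 8.7·(-0.8965, 0.4431) = (51.20, 13.80). Then |UG| = |G − U| = 53.03.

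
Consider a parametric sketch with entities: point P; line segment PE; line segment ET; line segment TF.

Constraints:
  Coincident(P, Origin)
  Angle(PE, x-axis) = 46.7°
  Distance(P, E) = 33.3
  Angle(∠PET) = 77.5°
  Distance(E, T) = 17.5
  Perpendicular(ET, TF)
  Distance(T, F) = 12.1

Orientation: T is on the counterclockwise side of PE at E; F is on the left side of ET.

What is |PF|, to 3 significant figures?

22.9

P is at the origin; PE runs at 46.7° with length 33.3, so E = 33.3·(cos 46.7°, sin 46.7°) = (22.8, 24.2). ∠PET = 77.5°, so ET runs at 46.7° + (180° − 77.5°) = 149° from the x-axis; with |ET| = 17.5, T = E + 17.5·(cos 149°, sin 149°) = (7.81, 33.2). ET is perpendicular to TF; with |TF| = 12.1 on the left of ET, F = T + 12.1·(-0.512, -0.859) = (1.61, 22.8). Then |PF| = |F − P| = 22.9.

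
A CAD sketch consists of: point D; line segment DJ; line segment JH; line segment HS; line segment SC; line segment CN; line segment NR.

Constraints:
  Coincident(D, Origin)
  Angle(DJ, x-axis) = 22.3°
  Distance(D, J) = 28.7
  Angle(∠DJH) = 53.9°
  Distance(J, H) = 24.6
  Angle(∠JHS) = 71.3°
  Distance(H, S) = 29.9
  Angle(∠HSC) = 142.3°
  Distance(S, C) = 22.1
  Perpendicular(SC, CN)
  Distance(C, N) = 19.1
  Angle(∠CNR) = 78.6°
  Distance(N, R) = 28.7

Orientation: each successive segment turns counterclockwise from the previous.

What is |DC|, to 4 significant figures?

26.72

D is at the origin; DJ runs at 22.3° with length 28.7, so J = (26.55, 10.89). ∠DJH = 53.9° gives JH at 148.4° from the x-axis; with |JH| = 24.6, H = (5.601, 23.78). ∠JHS = 71.3° gives HS at -102.9° from the x-axis; with |HS| = 29.9, S = (-1.074, -5.365). ∠HSC = 142.3° gives SC at -65.20° from the x-axis; with |SC| = 22.1, C = (8.196, -25.43). Then |DC| = |C − D| = 26.72.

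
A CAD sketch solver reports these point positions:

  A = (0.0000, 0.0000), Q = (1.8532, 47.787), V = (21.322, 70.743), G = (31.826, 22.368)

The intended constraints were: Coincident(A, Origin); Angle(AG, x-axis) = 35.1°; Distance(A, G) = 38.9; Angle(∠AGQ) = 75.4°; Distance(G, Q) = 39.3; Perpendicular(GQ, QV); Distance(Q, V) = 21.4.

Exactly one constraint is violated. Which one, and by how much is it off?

Distance(Q, V) = 21.4 — off by 8.70.

A = (0.00, 0.00) ✓; AG at 35.10° ✓; |AG| = 38.90 ✓; ∠AGQ = 75.40° ✓; |GQ| = 39.30 ✓; ∠(GQ, QV) = 90.00° ✓; |QV| = 30.10 ✗.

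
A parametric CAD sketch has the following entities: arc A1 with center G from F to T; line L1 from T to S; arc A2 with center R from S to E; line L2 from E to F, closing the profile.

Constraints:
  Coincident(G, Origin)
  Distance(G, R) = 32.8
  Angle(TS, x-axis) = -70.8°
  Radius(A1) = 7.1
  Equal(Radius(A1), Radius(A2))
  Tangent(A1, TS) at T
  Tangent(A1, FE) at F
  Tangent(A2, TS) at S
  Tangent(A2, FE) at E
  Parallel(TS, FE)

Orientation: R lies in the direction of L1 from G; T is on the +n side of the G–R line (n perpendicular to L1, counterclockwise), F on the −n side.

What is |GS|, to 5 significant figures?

33.560

The slot axis is L1's direction at -70.8°, so u = (cos -70.8°, sin -70.8°) = (0.32887, -0.94438) and n = (−sin -70.8°, cos -70.8°) = (0.94438, 0.32887). G is at the origin and R lies 32.8 along u from G, so R = 32.8·u = (10.787, -30.976). Tangency of A1 to both parallel lines with radius 7.1 puts T and F at G ± 7.1·n: T = (6.7051, 2.3350), F = (-6.7051, -2.3350). Equal radii place S and E the same way about R: S = R + 7.1·n = (17.492, -28.641), E = R − 7.1·n = (4.0818, -33.310). Then |GS| = |S − G| = 33.560.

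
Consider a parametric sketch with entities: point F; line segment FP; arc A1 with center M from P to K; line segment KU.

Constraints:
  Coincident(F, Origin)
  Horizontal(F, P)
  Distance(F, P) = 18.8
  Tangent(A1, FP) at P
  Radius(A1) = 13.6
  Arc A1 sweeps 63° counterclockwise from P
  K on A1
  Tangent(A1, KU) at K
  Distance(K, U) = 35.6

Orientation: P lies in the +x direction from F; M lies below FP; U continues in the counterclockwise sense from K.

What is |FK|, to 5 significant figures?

9.9897

F is at the origin; FP is horizontal with |FP| = 18.8 and P on the +x side, so P = (18.800, 0.0000). Since A1 is tangent to FP there, MP ⟂ FP, so M = P + (0, -13.6) = (18.800, -13.600). On A1, P sits at bearing 90° from M; a 63° counterclockwise sweep puts K at bearing 153°, so K = M + 13.6·(cos 153°, sin 153°) = (6.6823, -7.4257). Then |FK| = |K − F| = 9.9897.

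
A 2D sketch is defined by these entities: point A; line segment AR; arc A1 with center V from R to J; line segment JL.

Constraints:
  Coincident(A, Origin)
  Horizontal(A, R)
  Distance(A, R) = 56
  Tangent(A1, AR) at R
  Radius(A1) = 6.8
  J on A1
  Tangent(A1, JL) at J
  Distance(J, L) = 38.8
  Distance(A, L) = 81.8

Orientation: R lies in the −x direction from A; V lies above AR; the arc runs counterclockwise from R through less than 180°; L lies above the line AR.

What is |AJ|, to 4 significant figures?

51.07

A is at the origin; A and R share the same y with |AR| = 56.0 and R on the −x side, so R = (-56.00, 0.000). Tangency of A1 to AR means the radius VR is perpendicular to AR, so V = R + (0, 6.8) = (-56.00, 6.800). Since VJ ⟂ JL (tangency), |VL| = √(6.8² + 38.8²) = 39.39 regardless of where J sits on A1. So L lies on both circle(A, 81.8) and circle(V, 39.39); the above-AR intersection is L = (-68.96, 44.00). J is the foot of the tangent from L: J = (-50.06, 10.11).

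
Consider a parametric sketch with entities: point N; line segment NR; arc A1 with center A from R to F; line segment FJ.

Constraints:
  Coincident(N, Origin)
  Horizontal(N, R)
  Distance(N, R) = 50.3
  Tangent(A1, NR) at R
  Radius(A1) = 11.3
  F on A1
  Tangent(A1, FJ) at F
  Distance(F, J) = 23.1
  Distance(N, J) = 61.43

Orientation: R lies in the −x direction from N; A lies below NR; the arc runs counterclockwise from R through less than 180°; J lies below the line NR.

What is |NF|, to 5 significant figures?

62.485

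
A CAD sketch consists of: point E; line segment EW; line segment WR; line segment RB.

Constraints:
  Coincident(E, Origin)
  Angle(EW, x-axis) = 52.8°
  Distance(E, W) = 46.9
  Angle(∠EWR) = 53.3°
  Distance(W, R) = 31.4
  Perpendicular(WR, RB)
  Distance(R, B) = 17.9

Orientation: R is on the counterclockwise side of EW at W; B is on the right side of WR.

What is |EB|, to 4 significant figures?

55.61

E is at the origin; EW runs at 52.8° with length 46.9, so W = 46.9·(cos 52.8°, sin 52.8°) = (28.36, 37.36). ∠EWR = 53.3°, so WR runs at 52.8° + (180° − 53.3°) = 179.5° from the x-axis; with |WR| = 31.4, R = W + 31.4·(cos 179.5°, sin 179.5°) = (-3.043, 37.63). WR ⟂ RB; with |RB| = 17.9 on the right of WR, B = R + 17.9·(0.008727, 1.000) = (-2.887, 55.53). Then |EB| = |B − E| = 55.61.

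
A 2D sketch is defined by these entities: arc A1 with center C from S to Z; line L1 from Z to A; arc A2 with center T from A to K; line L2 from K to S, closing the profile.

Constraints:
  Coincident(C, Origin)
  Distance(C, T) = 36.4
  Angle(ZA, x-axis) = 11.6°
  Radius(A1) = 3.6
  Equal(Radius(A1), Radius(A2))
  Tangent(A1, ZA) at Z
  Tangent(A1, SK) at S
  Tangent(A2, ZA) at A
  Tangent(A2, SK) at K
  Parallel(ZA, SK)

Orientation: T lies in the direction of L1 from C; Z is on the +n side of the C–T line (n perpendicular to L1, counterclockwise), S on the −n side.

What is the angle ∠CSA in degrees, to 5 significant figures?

78.811°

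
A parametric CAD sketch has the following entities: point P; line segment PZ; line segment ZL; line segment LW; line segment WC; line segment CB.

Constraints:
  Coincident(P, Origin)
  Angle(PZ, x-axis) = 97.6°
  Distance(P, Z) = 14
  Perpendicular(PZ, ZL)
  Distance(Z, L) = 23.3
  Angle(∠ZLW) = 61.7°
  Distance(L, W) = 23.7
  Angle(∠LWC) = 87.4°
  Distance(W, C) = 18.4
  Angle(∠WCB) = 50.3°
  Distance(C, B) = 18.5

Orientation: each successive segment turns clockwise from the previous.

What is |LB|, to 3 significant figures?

10.9

∠LWC = 87.4° gives WC at 157° from the x-axis; with |WC| = 18.4, C = (-4.03, 2.07). ∠WCB = 50.3° gives CB at 27.0° from the x-axis; with |CB| = 18.5, B = (12.5, 10.5). Then |LB| = |B − L| = 10.9.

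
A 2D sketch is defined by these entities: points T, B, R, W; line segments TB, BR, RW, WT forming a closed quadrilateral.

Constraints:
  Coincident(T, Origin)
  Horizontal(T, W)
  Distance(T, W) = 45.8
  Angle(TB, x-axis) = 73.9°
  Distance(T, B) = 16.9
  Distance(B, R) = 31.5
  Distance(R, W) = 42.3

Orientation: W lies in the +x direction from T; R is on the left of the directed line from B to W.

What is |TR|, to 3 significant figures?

46.9

Checks: |BR| = 31.50 ✓; |RW| = 42.30 ✓.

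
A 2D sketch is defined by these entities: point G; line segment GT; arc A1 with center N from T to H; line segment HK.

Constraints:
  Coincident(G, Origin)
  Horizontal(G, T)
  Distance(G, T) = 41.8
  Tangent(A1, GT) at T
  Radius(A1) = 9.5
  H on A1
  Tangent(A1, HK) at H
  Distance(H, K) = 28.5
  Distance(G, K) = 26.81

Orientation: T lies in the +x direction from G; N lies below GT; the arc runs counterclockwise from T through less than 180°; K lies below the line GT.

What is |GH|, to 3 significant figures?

35.3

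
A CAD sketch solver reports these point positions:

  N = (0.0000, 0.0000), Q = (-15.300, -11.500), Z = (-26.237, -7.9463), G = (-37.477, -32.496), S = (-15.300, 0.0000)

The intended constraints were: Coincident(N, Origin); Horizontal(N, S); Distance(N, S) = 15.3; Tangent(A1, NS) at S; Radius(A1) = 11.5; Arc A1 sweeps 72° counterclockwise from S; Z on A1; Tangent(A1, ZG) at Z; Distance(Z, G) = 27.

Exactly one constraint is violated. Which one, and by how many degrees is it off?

Tangent(A1, ZG) at Z — off by 6.60°.

N = (0.00, 0.00) ✓; N.y = 0.00, S.y = 0.00 ✓; |NS| = 15.30 ✓; ∠(QS, SN) = 90.00° ✓; |QS| = 11.50 ✓; bearing(Q→Z) − bearing(Q→S) = 72.00° ✓; |QZ| = 11.50 ✓; ∠(QZ, ZG) = 96.60° ✗; |ZG| = 27.00 ✓.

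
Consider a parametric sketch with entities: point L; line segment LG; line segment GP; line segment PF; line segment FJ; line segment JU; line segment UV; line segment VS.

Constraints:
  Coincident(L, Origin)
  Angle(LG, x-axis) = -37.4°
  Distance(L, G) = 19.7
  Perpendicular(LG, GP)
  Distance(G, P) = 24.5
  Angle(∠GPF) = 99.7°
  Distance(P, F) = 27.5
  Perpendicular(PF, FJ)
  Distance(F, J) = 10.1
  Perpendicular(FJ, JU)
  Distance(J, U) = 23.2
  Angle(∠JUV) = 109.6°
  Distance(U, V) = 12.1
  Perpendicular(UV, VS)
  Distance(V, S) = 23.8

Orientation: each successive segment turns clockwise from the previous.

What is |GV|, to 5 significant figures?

25.821

L is at the origin; LG runs at -37.4° with length 19.7, so G = (15.650, -11.965). LG is perpendicular to GP, so GP runs at -127.40°; with |GP| = 24.5, P = (0.76926, -31.428). ∠GPF = 99.7° gives PF at 152.30° from the x-axis; with |PF| = 27.5, F = (-23.579, -18.645). The perpendicularity gives FJ at right angles to PF, so FJ runs at 62.300°; with |FJ| = 10.1, J = (-18.884, -9.7028). FJ ⟂ JU, so JU runs at -27.700°; with |JU| = 23.2, U = (1.6570, -20.487). ∠JUV = 109.6° gives UV at -98.100° from the x-axis; with |UV| = 12.1, V = (-0.047933, -32.466). Then |GV| = |V − G| = 25.821.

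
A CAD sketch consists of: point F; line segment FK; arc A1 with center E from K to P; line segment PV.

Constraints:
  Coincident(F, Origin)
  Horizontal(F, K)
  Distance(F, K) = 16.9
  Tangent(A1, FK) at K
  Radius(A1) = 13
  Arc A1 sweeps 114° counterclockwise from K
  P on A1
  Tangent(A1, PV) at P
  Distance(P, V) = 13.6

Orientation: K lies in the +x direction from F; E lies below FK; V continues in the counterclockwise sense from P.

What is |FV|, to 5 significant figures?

32.475

F is at the origin; F and K share the same y with |FK| = 16.9 and K on the +x side, so K = (16.900, 0.0000). Tangency of A1 to FK means the radius EK is perpendicular to FK, so E = K + (0, -13) = (16.900, -13.000). On A1, K sits at bearing 90° from E; a 114° counterclockwise sweep puts P at bearing 204°, so P = E + 13.0·(cos 204°, sin 204°) = (5.0239, -18.288). The tangent condition forces EP to be normal to PV, so PV runs along (−sin 204°, cos 204°); with |PV| = 13.6, V = (10.556, -30.712). Then |FV| = |V − F| = 32.475.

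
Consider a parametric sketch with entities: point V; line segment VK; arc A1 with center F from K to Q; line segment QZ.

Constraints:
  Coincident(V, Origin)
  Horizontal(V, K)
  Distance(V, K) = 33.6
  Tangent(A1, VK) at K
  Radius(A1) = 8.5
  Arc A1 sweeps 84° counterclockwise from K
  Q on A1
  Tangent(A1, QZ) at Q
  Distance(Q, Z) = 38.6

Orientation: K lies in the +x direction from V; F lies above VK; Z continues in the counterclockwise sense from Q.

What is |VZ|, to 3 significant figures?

65.1

V is at the origin; VK is horizontal with |VK| = 33.6 and K on the +x side, so K = (33.6, 0.00). The tangent condition forces FK to be normal to VK, so F = K + (0, 8.5) = (33.6, 8.50). On A1, K sits at bearing -90° from F; an 84° counterclockwise sweep puts Q at bearing -6°, so Q = F + 8.5·(cos -6°, sin -6°) = (42.1, 7.61). Tangency of A1 to QZ means the radius FQ is perpendicular to QZ, so QZ runs along (−sin -6°, cos -6°); with |QZ| = 38.6, Z = (46.1, 46.0). Then |VZ| = |Z − V| = 65.1.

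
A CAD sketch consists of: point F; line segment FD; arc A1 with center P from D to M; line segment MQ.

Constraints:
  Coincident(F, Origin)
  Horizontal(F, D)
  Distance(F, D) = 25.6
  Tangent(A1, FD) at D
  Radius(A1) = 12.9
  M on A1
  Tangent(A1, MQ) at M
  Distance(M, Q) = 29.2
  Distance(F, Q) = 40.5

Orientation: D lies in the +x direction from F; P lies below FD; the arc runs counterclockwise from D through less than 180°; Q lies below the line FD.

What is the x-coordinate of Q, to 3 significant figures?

8.20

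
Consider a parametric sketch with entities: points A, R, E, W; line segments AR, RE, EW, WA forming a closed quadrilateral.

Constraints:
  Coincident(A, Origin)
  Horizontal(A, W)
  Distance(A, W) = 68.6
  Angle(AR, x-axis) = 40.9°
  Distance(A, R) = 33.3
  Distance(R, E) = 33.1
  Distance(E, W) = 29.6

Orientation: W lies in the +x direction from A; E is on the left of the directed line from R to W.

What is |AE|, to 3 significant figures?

64.0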